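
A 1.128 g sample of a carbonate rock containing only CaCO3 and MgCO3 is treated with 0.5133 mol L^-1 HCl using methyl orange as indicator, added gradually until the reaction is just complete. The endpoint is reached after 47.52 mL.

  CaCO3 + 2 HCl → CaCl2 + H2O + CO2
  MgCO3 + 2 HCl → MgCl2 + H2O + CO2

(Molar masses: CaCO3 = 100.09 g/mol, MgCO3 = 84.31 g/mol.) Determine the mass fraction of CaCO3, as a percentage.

n(HCl) = 0.04752 × 0.5133 = 0.02439 mol
Let x = n(CaCO3), y = n(MgCO3).
Titrant: 2x + 2y = 0.02439;  mass: 100.09x + 84.31y = 1.128
Solving, x = 6.322 × 10^-3 mol, y = 5.874 × 10^-3 mol
mass of CaCO3 = 6.322 × 10^-3 × 100.09 = 0.6327 g
% CaCO3 = 0.6327 / 1.128 × 100 = 56.09 %

56.09 %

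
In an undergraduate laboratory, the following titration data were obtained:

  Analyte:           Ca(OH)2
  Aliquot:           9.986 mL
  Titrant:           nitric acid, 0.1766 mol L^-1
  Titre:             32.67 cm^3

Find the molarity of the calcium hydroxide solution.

0.2889 mol/L

Ca(OH)2 + 2 HNO3 → Ca(NO3)2 + 2 H2O
n(HNO3) = 0.03267 L × 0.1766 mol/L = 5.770 × 10^-3 mol
From the 1:2 mole ratio, n(Ca(OH)2) = 1/2 × 5.770 × 10^-3 = 2.885 × 10^-3 mol
[Ca(OH)2] = 2.885 × 10^-3 mol / 0.009986 L = 0.2889 mol/L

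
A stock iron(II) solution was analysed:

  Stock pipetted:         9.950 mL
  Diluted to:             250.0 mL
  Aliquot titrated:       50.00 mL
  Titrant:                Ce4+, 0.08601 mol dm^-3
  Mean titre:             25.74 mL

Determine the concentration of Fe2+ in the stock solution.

1.113 mol/L

Ce^4+ + Fe^2+ → Ce^3+ + Fe^3+
n(Ce4+) = 0.02574 × 0.08601 = 2.214 × 10^-3 mol
n(Fe2+) in the aliquot = 2.214 × 10^-3 mol (1:1 ratio)
[Fe2+]_dilute = 2.214 × 10^-3 / 0.05000 = 0.04428 mol/L
Dilution factor = 250.0 / 9.950 = 25.13
[Fe2+]_stock = 0.04428 × 25.13 = 1.113 mol/L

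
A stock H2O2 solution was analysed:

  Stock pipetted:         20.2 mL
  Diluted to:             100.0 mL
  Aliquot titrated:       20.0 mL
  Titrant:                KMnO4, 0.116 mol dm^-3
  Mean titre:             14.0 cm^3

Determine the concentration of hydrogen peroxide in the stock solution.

2 MnO4^- + 5 H2O2 + 6 H^+ → 2 Mn^2+ + 5 O2 + 8 H2O
n(KMnO4) = 0.0140 × 0.116 = 1.62 × 10^-3 mol
From the 5:2 ratio, n(H2O2) in the aliquot = 5/2 × 1.62 × 10^-3 = 4.06 × 10^-3 mol
[H2O2]_dilute = 4.06 × 10^-3 / 0.0200 = 0.203 mol/L
Dilution factor = 100.0 / 20.2 = 4.950
[H2O2]_stock = 0.203 × 4.950 = 1.00 mol/L

1.00 mol/L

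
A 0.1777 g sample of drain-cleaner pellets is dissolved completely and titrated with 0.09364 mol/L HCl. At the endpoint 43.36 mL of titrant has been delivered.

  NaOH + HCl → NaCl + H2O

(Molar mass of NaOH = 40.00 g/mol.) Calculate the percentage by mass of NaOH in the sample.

n(HCl) = 0.04336 L × 0.09364 mol/L = 4.060 × 10^-3 mol
n(NaOH) = 4.060 × 10^-3 mol (1:1 ratio)
mass of NaOH = 4.060 × 10^-3 × 40.00 g/mol = 0.1624 g
% NaOH = 0.1624 / 0.1777 × 100 = 91.40 %

91.40 %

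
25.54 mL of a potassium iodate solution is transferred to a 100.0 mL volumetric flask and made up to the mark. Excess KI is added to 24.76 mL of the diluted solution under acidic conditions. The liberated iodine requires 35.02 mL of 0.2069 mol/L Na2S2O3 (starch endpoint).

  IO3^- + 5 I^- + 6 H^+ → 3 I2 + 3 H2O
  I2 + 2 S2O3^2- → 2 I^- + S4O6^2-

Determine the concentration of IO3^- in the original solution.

n(S2O3^2-) = 0.03502 × 0.2069 = 7.246 × 10^-3 mol
n(I2) = n(S2O3^2-)/2 = 3.623 × 10^-3 mol
From the 1:3 ratio, n(IO3^-) in the aliquot = 1/3 × 3.623 × 10^-3 = 1.208 × 10^-3 mol
[IO3^-]_dilute = 1.208 × 10^-3 / 0.02476 = 0.04877 mol/L
[IO3^-]_original = 0.04877 × 100.0/25.54 = 0.1910 mol/L

0.1910 mol/L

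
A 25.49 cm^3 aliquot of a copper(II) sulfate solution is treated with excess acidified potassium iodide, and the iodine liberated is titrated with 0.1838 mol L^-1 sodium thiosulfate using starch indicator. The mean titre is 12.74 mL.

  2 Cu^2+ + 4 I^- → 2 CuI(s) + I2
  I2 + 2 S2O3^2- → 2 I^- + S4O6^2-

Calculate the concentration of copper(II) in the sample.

0.09186 mol/L

n(S2O3^2-) = 0.01274 × 0.1838 = 2.342 × 10^-3 mol
n(I2) = n(S2O3^2-)/2 = 1.171 × 10^-3 mol
From the 2:1 ratio, n(Cu2+) in the aliquot = 2/1 × 1.171 × 10^-3 = 2.342 × 10^-3 mol
[Cu2+] = 2.342 × 10^-3 / 0.02549 = 0.09186 mol/L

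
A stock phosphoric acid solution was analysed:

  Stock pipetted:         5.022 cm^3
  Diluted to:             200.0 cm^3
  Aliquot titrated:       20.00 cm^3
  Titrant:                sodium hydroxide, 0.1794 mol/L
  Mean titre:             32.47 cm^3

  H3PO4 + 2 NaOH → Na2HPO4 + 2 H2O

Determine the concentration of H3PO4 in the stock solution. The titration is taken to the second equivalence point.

n(NaOH) = 0.03247 × 0.1794 = 5.825 × 10^-3 mol
From the 1:2 ratio, n(H3PO4) in the aliquot = 1/2 × 5.825 × 10^-3 = 2.913 × 10^-3 mol
[H3PO4]_dilute = 2.913 × 10^-3 / 0.02000 = 0.1456 mol/L
Dilution factor = 200.0 / 5.022 = 39.82
[H3PO4]_stock = 0.1456 × 39.82 = 5.800 mol/L

5.800 mol/L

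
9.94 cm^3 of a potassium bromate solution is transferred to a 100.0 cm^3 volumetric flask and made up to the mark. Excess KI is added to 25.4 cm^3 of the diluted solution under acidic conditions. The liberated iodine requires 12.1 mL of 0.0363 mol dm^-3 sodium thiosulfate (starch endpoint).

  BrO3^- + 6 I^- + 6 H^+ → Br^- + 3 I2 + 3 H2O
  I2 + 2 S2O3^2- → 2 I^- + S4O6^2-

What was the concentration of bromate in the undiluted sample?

n(S2O3^2-) = 0.0121 × 0.0363 = 4.39 × 10^-4 mol
n(I2) = n(S2O3^2-)/2 = 2.20 × 10^-4 mol
From the 1:3 ratio, n(BrO3^-) in the aliquot = 1/3 × 2.20 × 10^-4 = 7.32 × 10^-5 mol
[BrO3^-]_dilute = 7.32 × 10^-5 / 0.0254 = 0.00288 mol/L
[BrO3^-]_original = 0.00288 × 100.0/9.94 = 0.0290 mol/L

0.0290 mol/L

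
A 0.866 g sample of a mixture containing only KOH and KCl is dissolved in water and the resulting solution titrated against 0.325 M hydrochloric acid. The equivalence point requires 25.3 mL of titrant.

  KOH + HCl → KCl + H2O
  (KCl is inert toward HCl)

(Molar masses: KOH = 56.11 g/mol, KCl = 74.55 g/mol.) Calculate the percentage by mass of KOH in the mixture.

n(HCl) = 0.0253 × 0.325 = 8.22 × 10^-3 mol
Let x = n(KOH), y = n(KCl).
Titrant: 1x = 8.22 × 10^-3;  mass: 56.11x + 74.55y = 0.866
Solving, x = 8.22 × 10^-3 mol, y = 5.43 × 10^-3 mol
mass of KOH = 8.22 × 10^-3 × 56.11 = 0.461 g
% KOH = 0.461 / 0.866 × 100 = 53.3 %

53.3 %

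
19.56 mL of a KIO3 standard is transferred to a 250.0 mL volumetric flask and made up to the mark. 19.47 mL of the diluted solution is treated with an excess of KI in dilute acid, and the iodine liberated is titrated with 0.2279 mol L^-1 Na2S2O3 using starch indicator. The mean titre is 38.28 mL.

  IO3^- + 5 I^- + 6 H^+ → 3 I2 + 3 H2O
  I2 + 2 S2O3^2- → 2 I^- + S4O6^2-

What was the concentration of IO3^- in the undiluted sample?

n(S2O3^2-) = 0.03828 × 0.2279 = 8.724 × 10^-3 mol
n(I2) = n(S2O3^2-)/2 = 4.362 × 10^-3 mol
From the 1:3 ratio, n(IO3^-) in the aliquot = 1/3 × 4.362 × 10^-3 = 1.454 × 10^-3 mol
[IO3^-]_dilute = 1.454 × 10^-3 / 0.01947 = 0.07468 mol/L
[IO3^-]_original = 0.07468 × 250.0/19.56 = 0.9545 mol/L

0.9545 mol/L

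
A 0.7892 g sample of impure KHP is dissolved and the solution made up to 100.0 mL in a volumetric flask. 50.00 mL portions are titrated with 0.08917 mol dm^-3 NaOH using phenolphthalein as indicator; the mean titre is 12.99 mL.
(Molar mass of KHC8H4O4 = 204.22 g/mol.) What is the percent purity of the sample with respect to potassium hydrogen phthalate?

KHC8H4O4 + NaOH → KNaC8H4O4 + H2O
n(NaOH) per titration = 0.01299 × 0.08917 = 1.158 × 10^-3 mol
n(KHC8H4O4) in each aliquot = 1.158 × 10^-3 mol (1:1 ratio)
n(KHC8H4O4) in the whole flask = 1.158 × 10^-3 × 100.0/50.00 = 2.317 × 10^-3 mol
mass of KHC8H4O4 = 2.317 × 10^-3 × 204.22 = 0.4731 g
% KHC8H4O4 = 0.4731 / 0.7892 × 100 = 59.95 %

59.95 %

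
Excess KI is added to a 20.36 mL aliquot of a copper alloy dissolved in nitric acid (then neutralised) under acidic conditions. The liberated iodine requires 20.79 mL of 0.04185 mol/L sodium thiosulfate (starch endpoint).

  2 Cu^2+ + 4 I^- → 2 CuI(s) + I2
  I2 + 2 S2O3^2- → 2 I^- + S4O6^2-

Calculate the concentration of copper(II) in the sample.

n(S2O3^2-) = 0.02079 × 0.04185 = 8.701 × 10^-4 mol
n(I2) = n(S2O3^2-)/2 = 4.350 × 10^-4 mol
From the 2:1 ratio, n(Cu2+) in the aliquot = 2/1 × 4.350 × 10^-4 = 8.701 × 10^-4 mol
[Cu2+] = 8.701 × 10^-4 / 0.02036 = 0.04273 mol/L

0.04273 mol/L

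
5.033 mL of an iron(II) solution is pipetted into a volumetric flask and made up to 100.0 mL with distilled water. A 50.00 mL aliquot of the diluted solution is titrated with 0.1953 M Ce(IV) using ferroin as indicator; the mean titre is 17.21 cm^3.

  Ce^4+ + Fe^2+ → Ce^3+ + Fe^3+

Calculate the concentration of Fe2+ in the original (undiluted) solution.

n(Ce4+) = 0.01721 × 0.1953 = 3.361 × 10^-3 mol
n(Fe2+) in the aliquot = 3.361 × 10^-3 mol (1:1 ratio)
[Fe2+]_dilute = 3.361 × 10^-3 / 0.05000 = 0.06722 mol/L
Dilution factor = 100.0 / 5.033 = 19.87
[Fe2+]_stock = 0.06722 × 19.87 = 1.336 mol/L

1.336 M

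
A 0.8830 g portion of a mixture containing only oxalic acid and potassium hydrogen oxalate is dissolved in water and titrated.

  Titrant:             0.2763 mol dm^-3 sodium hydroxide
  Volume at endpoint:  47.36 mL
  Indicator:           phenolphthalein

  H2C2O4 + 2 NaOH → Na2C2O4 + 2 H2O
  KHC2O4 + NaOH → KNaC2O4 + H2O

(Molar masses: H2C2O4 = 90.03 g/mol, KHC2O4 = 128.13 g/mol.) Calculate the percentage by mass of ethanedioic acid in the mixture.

n(NaOH) = 0.04736 × 0.2763 = 0.01309 mol
Let x = n(H2C2O4), y = n(KHC2O4).
Titrant: 2x + 1y = 0.01309;  mass: 90.03x + 128.13y = 0.8830
Solving, x = 4.774 × 10^-3 mol, y = 3.537 × 10^-3 mol
mass of H2C2O4 = 4.774 × 10^-3 × 90.03 = 0.4298 g
% H2C2O4 = 0.4298 / 0.8830 × 100 = 48.68 %

48.68 %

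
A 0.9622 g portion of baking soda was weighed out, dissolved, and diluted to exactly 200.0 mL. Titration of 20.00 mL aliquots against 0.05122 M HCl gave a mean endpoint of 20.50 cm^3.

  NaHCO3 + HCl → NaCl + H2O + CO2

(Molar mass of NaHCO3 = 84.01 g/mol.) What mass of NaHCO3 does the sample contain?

0.8821 g

n(HCl) per titration = 0.02050 × 0.05122 = 1.050 × 10^-3 mol
n(NaHCO3) in each aliquot = 1.050 × 10^-3 mol (1:1 ratio)
n(NaHCO3) in the whole flask = 1.050 × 10^-3 × 200.0/20.00 = 0.01050 mol
mass of NaHCO3 = 0.01050 × 84.01 = 0.8821 g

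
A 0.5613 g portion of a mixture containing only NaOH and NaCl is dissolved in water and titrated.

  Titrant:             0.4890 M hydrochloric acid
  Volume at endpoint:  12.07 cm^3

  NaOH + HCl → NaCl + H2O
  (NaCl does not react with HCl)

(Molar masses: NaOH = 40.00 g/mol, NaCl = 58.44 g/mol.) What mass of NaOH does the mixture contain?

n(HCl) = 0.01207 × 0.4890 = 5.902 × 10^-3 mol
Let x = n(NaOH), y = n(NaCl).
Titrant: 1x = 5.902 × 10^-3;  mass: 40.00x + 58.44y = 0.5613
Solving, x = 5.902 × 10^-3 mol, y = 5.565 × 10^-3 mol
mass of NaOH = 5.902 × 10^-3 × 40.00 = 0.2361 g

0.2361 g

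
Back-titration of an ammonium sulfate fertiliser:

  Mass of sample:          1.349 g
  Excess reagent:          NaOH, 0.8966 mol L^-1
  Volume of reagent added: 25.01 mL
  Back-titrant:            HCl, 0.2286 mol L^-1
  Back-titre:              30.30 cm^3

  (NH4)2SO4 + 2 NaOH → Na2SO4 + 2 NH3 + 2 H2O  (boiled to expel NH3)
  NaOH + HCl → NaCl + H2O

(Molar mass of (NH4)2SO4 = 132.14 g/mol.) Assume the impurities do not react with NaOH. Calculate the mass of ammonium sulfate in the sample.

1.024 g

n(NaOH) added = 0.02501 × 0.8966 = 0.02242 mol
n(HCl) used in back-titration = 0.03030 × 0.2286 = 6.927 × 10^-3 mol
n(NaOH) left over = 6.927 × 10^-3 mol (1:1 ratio)
n(NaOH) consumed by analyte = 0.02242 − 6.927 × 10^-3 = 0.01550 mol
From the 1:2 ratio, n((NH4)2SO4) = 1/2 × 0.01550 = 7.749 × 10^-3 mol
mass of (NH4)2SO4 = 7.749 × 10^-3 × 132.14 = 1.024 g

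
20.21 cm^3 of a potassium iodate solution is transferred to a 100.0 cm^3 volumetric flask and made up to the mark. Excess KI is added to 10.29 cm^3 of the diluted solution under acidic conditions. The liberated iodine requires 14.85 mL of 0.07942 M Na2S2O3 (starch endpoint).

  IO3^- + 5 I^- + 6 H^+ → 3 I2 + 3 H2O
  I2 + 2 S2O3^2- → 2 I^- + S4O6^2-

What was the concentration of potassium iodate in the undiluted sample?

0.09452 M

n(S2O3^2-) = 0.01485 × 0.07942 = 1.179 × 10^-3 mol
n(I2) = n(S2O3^2-)/2 = 5.897 × 10^-4 mol
From the 1:3 ratio, n(IO3^-) in the aliquot = 1/3 × 5.897 × 10^-4 = 1.966 × 10^-4 mol
[IO3^-]_dilute = 1.966 × 10^-4 / 0.01029 = 0.01910 mol/L
[IO3^-]_original = 0.01910 × 100.0/20.21 = 0.09452 mol/L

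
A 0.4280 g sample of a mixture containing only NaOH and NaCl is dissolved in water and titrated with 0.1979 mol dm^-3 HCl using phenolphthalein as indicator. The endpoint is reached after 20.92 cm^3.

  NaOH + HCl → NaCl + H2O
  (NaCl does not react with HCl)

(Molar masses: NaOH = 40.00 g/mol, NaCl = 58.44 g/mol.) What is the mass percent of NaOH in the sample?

n(HCl) = 0.02092 × 0.1979 = 4.140 × 10^-3 mol
Let x = n(NaOH), y = n(NaCl).
Titrant: 1x = 4.140 × 10^-3;  mass: 40.00x + 58.44y = 0.4280
Solving, x = 4.140 × 10^-3 mol, y = 4.490 × 10^-3 mol
mass of NaOH = 4.140 × 10^-3 × 40.00 = 0.1656 g
% NaOH = 0.1656 / 0.4280 × 100 = 38.69 %

38.69 %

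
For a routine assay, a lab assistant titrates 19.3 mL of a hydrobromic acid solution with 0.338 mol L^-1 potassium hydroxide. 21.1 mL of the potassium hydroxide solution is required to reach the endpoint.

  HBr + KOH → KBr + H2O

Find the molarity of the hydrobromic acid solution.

0.370 mol/L

n(KOH) = 0.0211 L × 0.338 mol/L = 7.13 × 10^-3 mol
n(HBr) = 7.13 × 10^-3 mol (1:1 mole ratio)
[HBr] = 7.13 × 10^-3 mol / 0.0193 L = 0.370 mol/L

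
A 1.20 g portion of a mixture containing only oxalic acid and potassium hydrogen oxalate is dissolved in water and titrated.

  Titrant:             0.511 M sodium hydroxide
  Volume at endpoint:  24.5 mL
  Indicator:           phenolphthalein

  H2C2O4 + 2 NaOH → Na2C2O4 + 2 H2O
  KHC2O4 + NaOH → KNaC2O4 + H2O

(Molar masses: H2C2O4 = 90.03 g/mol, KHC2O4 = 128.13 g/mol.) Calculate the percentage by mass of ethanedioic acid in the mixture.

n(NaOH) = 0.0245 × 0.511 = 0.0125 mol
Let x = n(H2C2O4), y = n(KHC2O4).
Titrant: 2x + 1y = 0.0125;  mass: 90.03x + 128.13y = 1.20
Solving, x = 2.43 × 10^-3 mol, y = 7.66 × 10^-3 mol
mass of H2C2O4 = 2.43 × 10^-3 × 90.03 = 0.219 g
% H2C2O4 = 0.219 / 1.20 × 100 = 18.2 %

18.2 %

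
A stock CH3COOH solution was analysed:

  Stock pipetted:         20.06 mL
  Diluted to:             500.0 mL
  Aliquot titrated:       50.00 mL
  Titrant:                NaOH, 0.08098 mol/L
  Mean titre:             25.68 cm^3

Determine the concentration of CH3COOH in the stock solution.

CH3COOH + NaOH → CH3COONa + H2O
n(NaOH) = 0.02568 × 0.08098 = 2.080 × 10^-3 mol
n(CH3COOH) in the aliquot = 2.080 × 10^-3 mol (1:1 ratio)
[CH3COOH]_dilute = 2.080 × 10^-3 / 0.05000 = 0.04159 mol/L
Dilution factor = 500.0 / 20.06 = 24.93
[CH3COOH]_stock = 0.04159 × 24.93 = 1.037 mol/L

1.037 mol/L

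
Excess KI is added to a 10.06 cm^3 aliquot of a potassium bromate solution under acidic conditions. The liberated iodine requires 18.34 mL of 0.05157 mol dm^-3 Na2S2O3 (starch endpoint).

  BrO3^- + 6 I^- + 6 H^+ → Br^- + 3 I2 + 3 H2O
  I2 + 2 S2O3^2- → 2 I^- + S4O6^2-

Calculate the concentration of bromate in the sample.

0.01567 mol/L

n(S2O3^2-) = 0.01834 × 0.05157 = 9.458 × 10^-4 mol
n(I2) = n(S2O3^2-)/2 = 4.729 × 10^-4 mol
From the 1:3 ratio, n(BrO3^-) in the aliquot = 1/3 × 4.729 × 10^-4 = 1.576 × 10^-4 mol
[BrO3^-] = 1.576 × 10^-4 / 0.01006 = 0.01567 mol/L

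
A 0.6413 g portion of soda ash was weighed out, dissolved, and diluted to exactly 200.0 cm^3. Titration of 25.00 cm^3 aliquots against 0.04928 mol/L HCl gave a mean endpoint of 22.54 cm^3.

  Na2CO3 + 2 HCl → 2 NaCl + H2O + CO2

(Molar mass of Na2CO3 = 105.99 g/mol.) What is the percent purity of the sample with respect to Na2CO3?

73.43 %

n(HCl) per titration = 0.02254 × 0.04928 = 1.111 × 10^-3 mol
From the 1:2 ratio, n(Na2CO3) in each aliquot = 1/2 × 1.111 × 10^-3 = 5.554 × 10^-4 mol
n(Na2CO3) in the whole flask = 5.554 × 10^-4 × 200.0/25.00 = 4.443 × 10^-3 mol
mass of Na2CO3 = 4.443 × 10^-3 × 105.99 = 0.4709 g
% Na2CO3 = 0.4709 / 0.6413 × 100 = 73.43 %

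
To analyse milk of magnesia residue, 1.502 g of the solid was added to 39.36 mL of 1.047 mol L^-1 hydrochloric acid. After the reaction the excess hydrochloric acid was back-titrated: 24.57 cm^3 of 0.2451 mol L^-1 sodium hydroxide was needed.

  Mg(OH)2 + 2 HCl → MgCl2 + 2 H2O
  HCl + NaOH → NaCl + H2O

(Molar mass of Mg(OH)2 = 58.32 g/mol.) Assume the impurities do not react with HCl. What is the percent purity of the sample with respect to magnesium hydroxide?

68.31 %

n(HCl) added = 0.03936 × 1.047 = 0.04121 mol
n(NaOH) used in back-titration = 0.02457 × 0.2451 = 6.022 × 10^-3 mol
n(HCl) left over = 6.022 × 10^-3 mol (1:1 ratio)
n(HCl) consumed by analyte = 0.04121 − 6.022 × 10^-3 = 0.03519 mol
From the 1:2 ratio, n(Mg(OH)2) = 1/2 × 0.03519 = 0.01759 mol
mass of Mg(OH)2 = 0.01759 × 58.32 = 1.026 g
% Mg(OH)2 = 1.026 / 1.502 × 100 = 68.31 %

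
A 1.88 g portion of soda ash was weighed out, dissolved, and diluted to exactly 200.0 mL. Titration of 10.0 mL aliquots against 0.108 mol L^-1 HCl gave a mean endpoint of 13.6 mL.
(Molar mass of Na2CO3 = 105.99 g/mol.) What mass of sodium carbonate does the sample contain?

Na2CO3 + 2 HCl → 2 NaCl + H2O + CO2
n(HCl) per titration = 0.0136 × 0.108 = 1.47 × 10^-3 mol
From the 1:2 ratio, n(Na2CO3) in each aliquot = 1/2 × 1.47 × 10^-3 = 7.34 × 10^-4 mol
n(Na2CO3) in the whole flask = 7.34 × 10^-4 × 200.0/10.0 = 0.0147 mol
mass of Na2CO3 = 0.0147 × 105.99 = 1.56 g

1.56 g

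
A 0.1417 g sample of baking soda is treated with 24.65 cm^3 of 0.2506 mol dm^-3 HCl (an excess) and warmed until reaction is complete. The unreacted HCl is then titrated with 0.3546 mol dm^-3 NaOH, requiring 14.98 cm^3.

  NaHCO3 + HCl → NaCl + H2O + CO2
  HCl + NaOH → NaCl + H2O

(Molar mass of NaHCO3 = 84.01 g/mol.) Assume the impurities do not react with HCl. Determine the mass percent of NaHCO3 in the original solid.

n(HCl) added = 0.02465 × 0.2506 = 6.177 × 10^-3 mol
n(NaOH) used in back-titration = 0.01498 × 0.3546 = 5.312 × 10^-3 mol
n(HCl) left over = 5.312 × 10^-3 mol (1:1 ratio)
n(HCl) consumed by analyte = 6.177 × 10^-3 − 5.312 × 10^-3 = 8.654 × 10^-4 mol
n(NaHCO3) = 8.654 × 10^-4 mol (1:1 ratio)
mass of NaHCO3 = 8.654 × 10^-4 × 84.01 = 0.07270 g
% NaHCO3 = 0.07270 / 0.1417 × 100 = 51.31 %

51.31 %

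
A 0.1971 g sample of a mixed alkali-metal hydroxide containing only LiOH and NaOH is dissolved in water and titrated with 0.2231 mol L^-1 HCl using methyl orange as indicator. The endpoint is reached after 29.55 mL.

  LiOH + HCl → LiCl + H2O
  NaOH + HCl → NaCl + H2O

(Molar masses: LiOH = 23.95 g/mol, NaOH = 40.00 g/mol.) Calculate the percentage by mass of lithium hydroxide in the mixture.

50.42 %

n(HCl) = 0.02955 × 0.2231 = 6.593 × 10^-3 mol
Let x = n(LiOH), y = n(NaOH).
Titrant: 1x + 1y = 6.593 × 10^-3;  mass: 23.95x + 40.00y = 0.1971
Solving, x = 4.150 × 10^-3 mol, y = 2.443 × 10^-3 mol
mass of LiOH = 4.150 × 10^-3 × 23.95 = 0.09939 g
% LiOH = 0.09939 / 0.1971 × 100 = 50.42 %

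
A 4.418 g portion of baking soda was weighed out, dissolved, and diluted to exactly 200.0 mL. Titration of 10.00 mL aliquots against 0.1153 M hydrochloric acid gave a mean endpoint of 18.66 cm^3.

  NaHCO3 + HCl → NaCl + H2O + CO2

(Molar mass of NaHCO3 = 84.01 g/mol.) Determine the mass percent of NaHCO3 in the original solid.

n(HCl) per titration = 0.01866 × 0.1153 = 2.151 × 10^-3 mol
n(NaHCO3) in each aliquot = 2.151 × 10^-3 mol (1:1 ratio)
n(NaHCO3) in the whole flask = 2.151 × 10^-3 × 200.0/10.00 = 0.04303 mol
mass of NaHCO3 = 0.04303 × 84.01 = 3.615 g
% NaHCO3 = 3.615 / 4.418 × 100 = 81.82 %

81.82 %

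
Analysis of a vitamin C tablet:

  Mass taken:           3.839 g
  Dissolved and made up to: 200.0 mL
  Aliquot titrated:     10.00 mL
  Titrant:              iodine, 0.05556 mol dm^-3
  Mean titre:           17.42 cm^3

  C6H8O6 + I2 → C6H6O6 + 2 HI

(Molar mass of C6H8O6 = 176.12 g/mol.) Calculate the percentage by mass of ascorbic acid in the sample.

n(I2) per titration = 0.01742 × 0.05556 = 9.679 × 10^-4 mol
n(C6H8O6) in each aliquot = 9.679 × 10^-4 mol (1:1 ratio)
n(C6H8O6) in the whole flask = 9.679 × 10^-4 × 200.0/10.00 = 0.01936 mol
mass of C6H8O6 = 0.01936 × 176.12 = 3.409 g
% C6H8O6 = 3.409 / 3.839 × 100 = 88.80 %

88.80 %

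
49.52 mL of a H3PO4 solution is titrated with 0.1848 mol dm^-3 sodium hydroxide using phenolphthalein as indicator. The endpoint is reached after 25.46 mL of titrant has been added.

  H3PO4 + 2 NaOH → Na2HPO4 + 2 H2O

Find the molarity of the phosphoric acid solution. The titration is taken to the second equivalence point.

0.04751 mol/L

n(NaOH) = 0.02546 L × 0.1848 mol/L = 4.705 × 10^-3 mol
From the 1:2 mole ratio, n(H3PO4) = 1/2 × 4.705 × 10^-3 = 2.353 × 10^-3 mol
[H3PO4] = 2.353 × 10^-3 mol / 0.04952 L = 0.04751 mol/L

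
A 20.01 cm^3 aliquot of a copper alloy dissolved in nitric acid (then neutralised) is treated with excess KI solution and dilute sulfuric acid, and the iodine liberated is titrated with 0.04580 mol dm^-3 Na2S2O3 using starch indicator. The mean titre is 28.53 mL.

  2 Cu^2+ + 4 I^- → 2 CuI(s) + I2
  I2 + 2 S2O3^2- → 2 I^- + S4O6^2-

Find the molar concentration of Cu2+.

n(S2O3^2-) = 0.02853 × 0.04580 = 1.307 × 10^-3 mol
n(I2) = n(S2O3^2-)/2 = 6.533 × 10^-4 mol
From the 2:1 ratio, n(Cu2+) in the aliquot = 2/1 × 6.533 × 10^-4 = 1.307 × 10^-3 mol
[Cu2+] = 1.307 × 10^-3 / 0.02001 = 0.06530 mol/L

0.06530 mol/L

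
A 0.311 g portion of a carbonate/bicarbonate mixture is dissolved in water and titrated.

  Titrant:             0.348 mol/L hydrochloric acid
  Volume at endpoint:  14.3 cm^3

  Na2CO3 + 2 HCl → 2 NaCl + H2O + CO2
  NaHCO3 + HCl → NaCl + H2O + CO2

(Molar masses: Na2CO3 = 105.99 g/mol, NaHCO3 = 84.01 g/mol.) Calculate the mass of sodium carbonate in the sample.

n(HCl) = 0.0143 × 0.348 = 4.98 × 10^-3 mol
Let x = n(Na2CO3), y = n(NaHCO3).
Titrant: 2x + 1y = 4.98 × 10^-3;  mass: 105.99x + 84.01y = 0.311
Solving, x = 1.73 × 10^-3 mol, y = 1.52 × 10^-3 mol
mass of Na2CO3 = 1.73 × 10^-3 × 105.99 = 0.183 g

0.183 g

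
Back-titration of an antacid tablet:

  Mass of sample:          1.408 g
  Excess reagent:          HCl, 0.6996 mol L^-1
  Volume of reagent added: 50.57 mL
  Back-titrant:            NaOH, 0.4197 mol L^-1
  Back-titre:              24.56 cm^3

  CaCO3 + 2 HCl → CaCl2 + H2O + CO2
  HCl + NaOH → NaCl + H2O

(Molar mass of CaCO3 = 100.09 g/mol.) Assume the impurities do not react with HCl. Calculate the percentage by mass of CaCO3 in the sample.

89.11 %

n(HCl) added = 0.05057 × 0.6996 = 0.03538 mol
n(NaOH) used in back-titration = 0.02456 × 0.4197 = 0.01031 mol
n(HCl) left over = 0.01031 mol (1:1 ratio)
n(HCl) consumed by analyte = 0.03538 − 0.01031 = 0.02507 mol
From the 1:2 ratio, n(CaCO3) = 1/2 × 0.02507 = 0.01254 mol
mass of CaCO3 = 0.01254 × 100.09 = 1.255 g
% CaCO3 = 1.255 / 1.408 × 100 = 89.11 %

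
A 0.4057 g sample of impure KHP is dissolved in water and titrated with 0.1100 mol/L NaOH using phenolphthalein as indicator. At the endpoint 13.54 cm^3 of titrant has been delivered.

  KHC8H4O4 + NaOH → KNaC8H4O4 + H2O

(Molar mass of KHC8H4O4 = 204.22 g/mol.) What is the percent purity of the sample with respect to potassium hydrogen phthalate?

74.97 %

n(NaOH) = 0.01354 L × 0.1100 mol/L = 1.489 × 10^-3 mol
n(KHC8H4O4) = 1.489 × 10^-3 mol (1:1 ratio)
mass of KHC8H4O4 = 1.489 × 10^-3 × 204.22 g/mol = 0.3042 g
% KHC8H4O4 = 0.3042 / 0.4057 × 100 = 74.97 %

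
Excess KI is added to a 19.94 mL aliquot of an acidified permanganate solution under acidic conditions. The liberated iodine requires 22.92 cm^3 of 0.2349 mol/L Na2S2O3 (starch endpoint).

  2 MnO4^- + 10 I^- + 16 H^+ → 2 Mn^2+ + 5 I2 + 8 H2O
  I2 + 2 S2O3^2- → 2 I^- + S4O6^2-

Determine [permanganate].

n(S2O3^2-) = 0.02292 × 0.2349 = 5.384 × 10^-3 mol
n(I2) = n(S2O3^2-)/2 = 2.692 × 10^-3 mol
From the 2:5 ratio, n(MnO4^-) in the aliquot = 2/5 × 2.692 × 10^-3 = 1.077 × 10^-3 mol
[MnO4^-] = 1.077 × 10^-3 / 0.01994 = 0.05400 mol/L

0.05400 mol/L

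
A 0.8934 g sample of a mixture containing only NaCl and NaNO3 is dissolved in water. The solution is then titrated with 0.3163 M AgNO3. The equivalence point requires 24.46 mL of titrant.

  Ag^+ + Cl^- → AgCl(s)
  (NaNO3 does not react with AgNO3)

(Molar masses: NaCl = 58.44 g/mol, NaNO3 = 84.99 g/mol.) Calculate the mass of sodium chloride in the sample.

0.4521 g

n(AgNO3) = 0.02446 × 0.3163 = 7.737 × 10^-3 mol
Let x = n(NaCl), y = n(NaNO3).
Titrant: 1x = 7.737 × 10^-3;  mass: 58.44x + 84.99y = 0.8934
Solving, x = 7.737 × 10^-3 mol, y = 5.192 × 10^-3 mol
mass of NaCl = 7.737 × 10^-3 × 58.44 = 0.4521 g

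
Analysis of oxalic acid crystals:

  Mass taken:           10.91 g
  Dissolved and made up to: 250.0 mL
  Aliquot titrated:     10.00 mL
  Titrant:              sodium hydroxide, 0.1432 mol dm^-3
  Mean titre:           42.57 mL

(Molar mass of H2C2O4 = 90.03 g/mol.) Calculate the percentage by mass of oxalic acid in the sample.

H2C2O4 + 2 NaOH → Na2C2O4 + 2 H2O
n(NaOH) per titration = 0.04257 × 0.1432 = 6.096 × 10^-3 mol
From the 1:2 ratio, n(H2C2O4) in each aliquot = 1/2 × 6.096 × 10^-3 = 3.048 × 10^-3 mol
n(H2C2O4) in the whole flask = 3.048 × 10^-3 × 250.0/10.00 = 0.07620 mol
mass of H2C2O4 = 0.07620 × 90.03 = 6.860 g
% H2C2O4 = 6.860 / 10.91 × 100 = 62.88 %

62.88 %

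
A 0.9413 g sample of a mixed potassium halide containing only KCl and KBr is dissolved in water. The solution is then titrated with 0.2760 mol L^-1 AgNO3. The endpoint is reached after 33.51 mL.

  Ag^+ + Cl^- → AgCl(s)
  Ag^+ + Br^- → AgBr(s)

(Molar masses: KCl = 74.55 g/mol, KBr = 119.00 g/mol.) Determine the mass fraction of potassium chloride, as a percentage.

n(AgNO3) = 0.03351 × 0.2760 = 9.249 × 10^-3 mol
Let x = n(KCl), y = n(KBr).
Titrant: 1x + 1y = 9.249 × 10^-3;  mass: 74.55x + 119.00y = 0.9413
Solving, x = 3.584 × 10^-3 mol, y = 5.665 × 10^-3 mol
mass of KCl = 3.584 × 10^-3 × 74.55 = 0.2672 g
% KCl = 0.2672 / 0.9413 × 100 = 28.38 %

28.38 %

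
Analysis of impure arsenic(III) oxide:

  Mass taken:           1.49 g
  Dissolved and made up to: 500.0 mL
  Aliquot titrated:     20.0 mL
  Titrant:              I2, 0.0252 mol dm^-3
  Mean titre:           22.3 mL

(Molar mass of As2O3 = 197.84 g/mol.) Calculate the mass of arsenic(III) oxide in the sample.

1.39 g

As2O3 + 2 I2 + 2 H2O → As2O5 + 4 HI
n(I2) per titration = 0.0223 × 0.0252 = 5.62 × 10^-4 mol
From the 1:2 ratio, n(As2O3) in each aliquot = 1/2 × 5.62 × 10^-4 = 2.81 × 10^-4 mol
n(As2O3) in the whole flask = 2.81 × 10^-4 × 500.0/20.0 = 7.02 × 10^-3 mol
mass of As2O3 = 7.02 × 10^-3 × 197.84 = 1.39 g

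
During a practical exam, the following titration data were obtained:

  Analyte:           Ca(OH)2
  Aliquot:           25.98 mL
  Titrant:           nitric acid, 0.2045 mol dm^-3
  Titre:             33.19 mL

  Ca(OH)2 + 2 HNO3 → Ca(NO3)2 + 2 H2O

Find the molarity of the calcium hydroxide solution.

n(HNO3) = 0.03319 L × 0.2045 mol/L = 6.787 × 10^-3 mol
From the 1:2 mole ratio, n(Ca(OH)2) = 1/2 × 6.787 × 10^-3 = 3.394 × 10^-3 mol
[Ca(OH)2] = 3.394 × 10^-3 mol / 0.02598 L = 0.1306 mol/L

0.1306 mol/L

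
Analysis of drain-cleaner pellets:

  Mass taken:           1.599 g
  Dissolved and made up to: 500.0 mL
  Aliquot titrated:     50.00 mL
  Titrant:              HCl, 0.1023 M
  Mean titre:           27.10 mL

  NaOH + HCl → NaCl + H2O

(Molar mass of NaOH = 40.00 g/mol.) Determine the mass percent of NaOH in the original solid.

69.35 %

n(HCl) per titration = 0.02710 × 0.1023 = 2.772 × 10^-3 mol
n(NaOH) in each aliquot = 2.772 × 10^-3 mol (1:1 ratio)
n(NaOH) in the whole flask = 2.772 × 10^-3 × 500.0/50.00 = 0.02772 mol
mass of NaOH = 0.02772 × 40.00 = 1.109 g
% NaOH = 1.109 / 1.599 × 100 = 69.35 %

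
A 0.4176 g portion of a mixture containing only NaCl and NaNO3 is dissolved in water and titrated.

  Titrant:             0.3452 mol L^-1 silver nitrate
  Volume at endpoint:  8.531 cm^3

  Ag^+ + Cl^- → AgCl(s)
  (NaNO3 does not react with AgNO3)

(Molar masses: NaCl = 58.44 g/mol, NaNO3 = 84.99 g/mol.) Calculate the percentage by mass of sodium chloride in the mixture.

41.21 %

n(AgNO3) = 0.008531 × 0.3452 = 2.945 × 10^-3 mol
Let x = n(NaCl), y = n(NaNO3).
Titrant: 1x = 2.945 × 10^-3;  mass: 58.44x + 84.99y = 0.4176
Solving, x = 2.945 × 10^-3 mol, y = 2.889 × 10^-3 mol
mass of NaCl = 2.945 × 10^-3 × 58.44 = 0.1721 g
% NaCl = 0.1721 / 0.4176 × 100 = 41.21 %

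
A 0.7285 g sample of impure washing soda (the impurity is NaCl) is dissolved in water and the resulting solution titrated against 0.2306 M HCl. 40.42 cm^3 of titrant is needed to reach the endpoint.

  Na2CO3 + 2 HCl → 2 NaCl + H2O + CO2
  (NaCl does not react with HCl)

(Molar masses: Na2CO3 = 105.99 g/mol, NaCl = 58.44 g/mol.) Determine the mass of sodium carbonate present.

n(HCl) = 0.04042 × 0.2306 = 9.321 × 10^-3 mol
Let x = n(Na2CO3), y = n(NaCl).
Titrant: 2x = 9.321 × 10^-3;  mass: 105.99x + 58.44y = 0.7285
Solving, x = 4.660 × 10^-3 mol, y = 4.013 × 10^-3 mol
mass of Na2CO3 = 4.660 × 10^-3 × 105.99 = 0.4940 g

0.4940 g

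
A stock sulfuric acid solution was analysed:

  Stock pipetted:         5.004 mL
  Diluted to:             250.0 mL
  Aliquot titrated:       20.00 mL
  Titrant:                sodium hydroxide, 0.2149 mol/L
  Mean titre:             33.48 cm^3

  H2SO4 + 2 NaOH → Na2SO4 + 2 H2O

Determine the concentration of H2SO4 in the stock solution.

8.986 mol/L

n(NaOH) = 0.03348 × 0.2149 = 7.195 × 10^-3 mol
From the 1:2 ratio, n(H2SO4) in the aliquot = 1/2 × 7.195 × 10^-3 = 3.597 × 10^-3 mol
[H2SO4]_dilute = 3.597 × 10^-3 / 0.02000 = 0.1799 mol/L
Dilution factor = 250.0 / 5.004 = 49.96
[H2SO4]_stock = 0.1799 × 49.96 = 8.986 mol/L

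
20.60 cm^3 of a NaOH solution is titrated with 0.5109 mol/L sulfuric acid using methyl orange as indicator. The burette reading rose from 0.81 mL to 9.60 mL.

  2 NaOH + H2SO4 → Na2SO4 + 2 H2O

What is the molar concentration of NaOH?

n(H2SO4) = 0.008790 L × 0.5109 mol/L = 4.491 × 10^-3 mol
From the 2:1 mole ratio, n(NaOH) = 2/1 × 4.491 × 10^-3 = 8.982 × 10^-3 mol
[NaOH] = 8.982 × 10^-3 mol / 0.02060 L = 0.4360 mol/L

0.4360 mol/L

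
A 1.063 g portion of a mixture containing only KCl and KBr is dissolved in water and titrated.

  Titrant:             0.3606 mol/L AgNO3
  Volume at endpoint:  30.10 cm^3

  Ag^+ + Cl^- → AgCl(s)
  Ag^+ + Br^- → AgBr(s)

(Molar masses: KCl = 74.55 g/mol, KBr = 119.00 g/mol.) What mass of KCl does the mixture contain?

0.3835 g

n(AgNO3) = 0.03010 × 0.3606 = 0.01085 mol
Let x = n(KCl), y = n(KBr).
Titrant: 1x + 1y = 0.01085;  mass: 74.55x + 119.00y = 1.063
Solving, x = 5.144 × 10^-3 mol, y = 5.710 × 10^-3 mol
mass of KCl = 5.144 × 10^-3 × 74.55 = 0.3835 g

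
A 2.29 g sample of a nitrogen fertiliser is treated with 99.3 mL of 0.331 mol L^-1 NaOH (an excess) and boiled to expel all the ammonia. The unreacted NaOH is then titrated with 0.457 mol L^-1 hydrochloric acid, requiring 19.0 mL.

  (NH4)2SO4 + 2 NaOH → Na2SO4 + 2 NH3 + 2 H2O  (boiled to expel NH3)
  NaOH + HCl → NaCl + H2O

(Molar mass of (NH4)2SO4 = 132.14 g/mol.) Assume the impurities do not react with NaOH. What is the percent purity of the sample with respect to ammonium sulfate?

69.8 %

n(NaOH) added = 0.0993 × 0.331 = 0.0329 mol
n(HCl) used in back-titration = 0.0190 × 0.457 = 8.68 × 10^-3 mol
n(NaOH) left over = 8.68 × 10^-3 mol (1:1 ratio)
n(NaOH) consumed by analyte = 0.0329 − 8.68 × 10^-3 = 0.0242 mol
From the 1:2 ratio, n((NH4)2SO4) = 1/2 × 0.0242 = 0.0121 mol
mass of (NH4)2SO4 = 0.0121 × 132.14 = 1.60 g
% (NH4)2SO4 = 1.60 / 2.29 × 100 = 69.8 %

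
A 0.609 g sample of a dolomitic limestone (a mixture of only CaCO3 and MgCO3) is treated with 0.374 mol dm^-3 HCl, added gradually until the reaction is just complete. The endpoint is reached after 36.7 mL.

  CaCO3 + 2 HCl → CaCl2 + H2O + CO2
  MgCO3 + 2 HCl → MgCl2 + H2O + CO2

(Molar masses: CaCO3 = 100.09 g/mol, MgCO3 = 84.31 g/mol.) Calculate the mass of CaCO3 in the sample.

0.193 g

n(HCl) = 0.0367 × 0.374 = 0.0137 mol
Let x = n(CaCO3), y = n(MgCO3).
Titrant: 2x + 2y = 0.0137;  mass: 100.09x + 84.31y = 0.609
Solving, x = 1.93 × 10^-3 mol, y = 4.94 × 10^-3 mol
mass of CaCO3 = 1.93 × 10^-3 × 100.09 = 0.193 g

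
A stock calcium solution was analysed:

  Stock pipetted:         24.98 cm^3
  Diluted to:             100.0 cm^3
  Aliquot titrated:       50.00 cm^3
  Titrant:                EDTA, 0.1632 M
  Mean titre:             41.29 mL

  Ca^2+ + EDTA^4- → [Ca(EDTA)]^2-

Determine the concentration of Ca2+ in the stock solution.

0.5395 M

n(EDTA) = 0.04129 × 0.1632 = 6.739 × 10^-3 mol
n(Ca2+) in the aliquot = 6.739 × 10^-3 mol (1:1 ratio)
[Ca2+]_dilute = 6.739 × 10^-3 / 0.05000 = 0.1348 mol/L
Dilution factor = 100.0 / 24.98 = 4.003
[Ca2+]_stock = 0.1348 × 4.003 = 0.5395 mol/L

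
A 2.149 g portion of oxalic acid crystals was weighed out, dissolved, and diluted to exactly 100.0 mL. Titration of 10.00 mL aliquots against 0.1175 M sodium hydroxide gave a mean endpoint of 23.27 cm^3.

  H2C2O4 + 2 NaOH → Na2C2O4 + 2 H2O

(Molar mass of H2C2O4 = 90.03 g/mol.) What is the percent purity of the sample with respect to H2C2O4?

57.27 %

n(NaOH) per titration = 0.02327 × 0.1175 = 2.734 × 10^-3 mol
From the 1:2 ratio, n(H2C2O4) in each aliquot = 1/2 × 2.734 × 10^-3 = 1.367 × 10^-3 mol
n(H2C2O4) in the whole flask = 1.367 × 10^-3 × 100.0/10.00 = 0.01367 mol
mass of H2C2O4 = 0.01367 × 90.03 = 1.231 g
% H2C2O4 = 1.231 / 2.149 × 100 = 57.27 %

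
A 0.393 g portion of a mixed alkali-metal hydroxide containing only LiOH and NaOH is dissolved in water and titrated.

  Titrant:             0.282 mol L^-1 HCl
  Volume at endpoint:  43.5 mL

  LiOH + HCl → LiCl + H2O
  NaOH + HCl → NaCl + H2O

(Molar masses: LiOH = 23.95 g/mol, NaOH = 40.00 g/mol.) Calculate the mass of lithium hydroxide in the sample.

0.146 g

n(HCl) = 0.0435 × 0.282 = 0.0123 mol
Let x = n(LiOH), y = n(NaOH).
Titrant: 1x + 1y = 0.0123;  mass: 23.95x + 40.00y = 0.393
Solving, x = 6.09 × 10^-3 mol, y = 6.18 × 10^-3 mol
mass of LiOH = 6.09 × 10^-3 × 23.95 = 0.146 g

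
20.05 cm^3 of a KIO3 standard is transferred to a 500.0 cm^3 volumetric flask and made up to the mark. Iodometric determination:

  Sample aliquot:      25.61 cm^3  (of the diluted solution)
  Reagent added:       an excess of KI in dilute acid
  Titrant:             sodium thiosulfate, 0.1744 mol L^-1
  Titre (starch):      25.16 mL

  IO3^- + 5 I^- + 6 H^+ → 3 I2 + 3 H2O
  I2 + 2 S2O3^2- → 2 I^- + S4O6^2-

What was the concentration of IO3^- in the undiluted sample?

0.7121 mol/L

n(S2O3^2-) = 0.02516 × 0.1744 = 4.388 × 10^-3 mol
n(I2) = n(S2O3^2-)/2 = 2.194 × 10^-3 mol
From the 1:3 ratio, n(IO3^-) in the aliquot = 1/3 × 2.194 × 10^-3 = 7.313 × 10^-4 mol
[IO3^-]_dilute = 7.313 × 10^-4 / 0.02561 = 0.02856 mol/L
[IO3^-]_original = 0.02856 × 500.0/20.05 = 0.7121 mol/L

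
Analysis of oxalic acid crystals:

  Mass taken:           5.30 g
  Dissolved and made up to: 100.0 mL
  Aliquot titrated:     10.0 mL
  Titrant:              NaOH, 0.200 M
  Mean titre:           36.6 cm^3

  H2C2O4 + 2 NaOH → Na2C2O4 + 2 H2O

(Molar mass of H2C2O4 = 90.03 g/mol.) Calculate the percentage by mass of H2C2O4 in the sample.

62.2 %

n(NaOH) per titration = 0.0366 × 0.200 = 7.32 × 10^-3 mol
From the 1:2 ratio, n(H2C2O4) in each aliquot = 1/2 × 7.32 × 10^-3 = 3.66 × 10^-3 mol
n(H2C2O4) in the whole flask = 3.66 × 10^-3 × 100.0/10.0 = 0.0366 mol
mass of H2C2O4 = 0.0366 × 90.03 = 3.30 g
% H2C2O4 = 3.30 / 5.30 × 100 = 62.2 %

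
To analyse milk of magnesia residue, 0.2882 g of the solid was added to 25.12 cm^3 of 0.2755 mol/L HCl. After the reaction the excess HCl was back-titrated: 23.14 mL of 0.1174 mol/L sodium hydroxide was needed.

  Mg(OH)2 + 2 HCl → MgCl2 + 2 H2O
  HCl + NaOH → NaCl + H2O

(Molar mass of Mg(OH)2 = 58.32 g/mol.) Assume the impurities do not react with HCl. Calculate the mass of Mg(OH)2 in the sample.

0.1226 g

n(HCl) added = 0.02512 × 0.2755 = 6.921 × 10^-3 mol
n(NaOH) used in back-titration = 0.02314 × 0.1174 = 2.717 × 10^-3 mol
n(HCl) left over = 2.717 × 10^-3 mol (1:1 ratio)
n(HCl) consumed by analyte = 6.921 × 10^-3 − 2.717 × 10^-3 = 4.204 × 10^-3 mol
From the 1:2 ratio, n(Mg(OH)2) = 1/2 × 4.204 × 10^-3 = 2.102 × 10^-3 mol
mass of Mg(OH)2 = 2.102 × 10^-3 × 58.32 = 0.1226 g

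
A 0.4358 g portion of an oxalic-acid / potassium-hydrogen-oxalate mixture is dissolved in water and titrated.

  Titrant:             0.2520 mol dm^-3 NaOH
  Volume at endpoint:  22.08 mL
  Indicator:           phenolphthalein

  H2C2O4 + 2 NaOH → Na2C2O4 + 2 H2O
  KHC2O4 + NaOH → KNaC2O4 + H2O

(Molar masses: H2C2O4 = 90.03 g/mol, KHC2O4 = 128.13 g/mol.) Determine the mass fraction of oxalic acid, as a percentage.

34.44 %

n(NaOH) = 0.02208 × 0.2520 = 5.564 × 10^-3 mol
Let x = n(H2C2O4), y = n(KHC2O4).
Titrant: 2x + 1y = 5.564 × 10^-3;  mass: 90.03x + 128.13y = 0.4358
Solving, x = 1.667 × 10^-3 mol, y = 2.230 × 10^-3 mol
mass of H2C2O4 = 1.667 × 10^-3 × 90.03 = 0.1501 g
% H2C2O4 = 0.1501 / 0.4358 × 100 = 34.44 %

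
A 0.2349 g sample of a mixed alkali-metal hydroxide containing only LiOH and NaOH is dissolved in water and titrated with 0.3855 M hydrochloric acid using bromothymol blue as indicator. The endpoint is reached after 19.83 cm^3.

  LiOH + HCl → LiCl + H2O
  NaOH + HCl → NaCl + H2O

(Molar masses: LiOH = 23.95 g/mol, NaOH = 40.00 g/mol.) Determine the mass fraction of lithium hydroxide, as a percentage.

n(HCl) = 0.01983 × 0.3855 = 7.644 × 10^-3 mol
Let x = n(LiOH), y = n(NaOH).
Titrant: 1x + 1y = 7.644 × 10^-3;  mass: 23.95x + 40.00y = 0.2349
Solving, x = 4.416 × 10^-3 mol, y = 3.228 × 10^-3 mol
mass of LiOH = 4.416 × 10^-3 × 23.95 = 0.1058 g
% LiOH = 0.1058 / 0.2349 × 100 = 45.03 %

45.03 %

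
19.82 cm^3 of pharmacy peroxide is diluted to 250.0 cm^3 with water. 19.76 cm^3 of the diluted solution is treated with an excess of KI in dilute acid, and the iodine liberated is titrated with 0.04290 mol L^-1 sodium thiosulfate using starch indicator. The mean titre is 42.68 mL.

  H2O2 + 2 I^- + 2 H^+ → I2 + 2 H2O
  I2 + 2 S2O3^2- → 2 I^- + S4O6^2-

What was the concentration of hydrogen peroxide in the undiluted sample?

n(S2O3^2-) = 0.04268 × 0.04290 = 1.831 × 10^-3 mol
n(I2) = n(S2O3^2-)/2 = 9.155 × 10^-4 mol
n(H2O2) in the aliquot = 9.155 × 10^-4 mol (1:1 ratio)
[H2O2]_dilute = 9.155 × 10^-4 / 0.01976 = 0.04633 mol/L
[H2O2]_original = 0.04633 × 250.0/19.82 = 0.5844 mol/L

0.5844 mol/L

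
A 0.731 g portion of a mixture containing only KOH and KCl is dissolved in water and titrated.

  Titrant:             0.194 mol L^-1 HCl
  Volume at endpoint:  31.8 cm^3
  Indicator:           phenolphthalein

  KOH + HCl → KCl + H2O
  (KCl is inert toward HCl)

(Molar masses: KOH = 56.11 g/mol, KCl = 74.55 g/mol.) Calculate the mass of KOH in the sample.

n(HCl) = 0.0318 × 0.194 = 6.17 × 10^-3 mol
Let x = n(KOH), y = n(KCl).
Titrant: 1x = 6.17 × 10^-3;  mass: 56.11x + 74.55y = 0.731
Solving, x = 6.17 × 10^-3 mol, y = 5.16 × 10^-3 mol
mass of KOH = 6.17 × 10^-3 × 56.11 = 0.346 g

0.346 g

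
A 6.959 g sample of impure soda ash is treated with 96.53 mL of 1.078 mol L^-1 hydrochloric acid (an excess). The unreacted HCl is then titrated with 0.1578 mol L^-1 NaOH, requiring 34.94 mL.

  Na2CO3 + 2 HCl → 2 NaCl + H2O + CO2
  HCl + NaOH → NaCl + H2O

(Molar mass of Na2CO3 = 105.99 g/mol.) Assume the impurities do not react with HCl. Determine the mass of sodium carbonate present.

n(HCl) added = 0.09653 × 1.078 = 0.1041 mol
n(NaOH) used in back-titration = 0.03494 × 0.1578 = 5.514 × 10^-3 mol
n(HCl) left over = 5.514 × 10^-3 mol (1:1 ratio)
n(HCl) consumed by analyte = 0.1041 − 5.514 × 10^-3 = 0.09855 mol
From the 1:2 ratio, n(Na2CO3) = 1/2 × 0.09855 = 0.04927 mol
mass of Na2CO3 = 0.04927 × 105.99 = 5.222 g

5.222 g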